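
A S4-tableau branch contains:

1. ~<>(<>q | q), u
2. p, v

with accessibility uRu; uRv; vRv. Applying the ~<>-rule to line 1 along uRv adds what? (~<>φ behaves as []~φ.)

~(<>q | q), v

~<>φ behaves as []~φ: propagate the negated body to each accessible world.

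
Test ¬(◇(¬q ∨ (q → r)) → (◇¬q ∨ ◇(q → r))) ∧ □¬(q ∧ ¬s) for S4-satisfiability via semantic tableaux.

No, unsatisfiable

1. ¬(◇(¬q ∨ (q → r)) → (◇¬q ∨ ◇(q → r))) ∧ □¬(q ∧ ¬s), w0
2. ¬(◇(¬q ∨ (q → r)) → (◇¬q ∨ ◇(q → r))), w0
3. □¬(q ∧ ¬s), w0
4. ◇(¬q ∨ (q → r)), w0
5. ¬(◇¬q ∨ ◇(q → r)), w0
6. ¬◇¬q, w0
7. ¬◇(q → r), w0
8. ¬(q ∧ ¬s), w0
9. q, w0
10. ¬(q → r), w0
11. ¬r, w0
12. s, w0
13. ¬q ∨ (q → r), w1
14. ¬(q ∧ ¬s), w1
15. q, w1
16. ¬(q → r), w1
17. ¬r, w1
18. q → r, w1
19. s, w1
20. r, w1
Accessibility: w0Rw0, w0Rw1, w1Rw1
Branch closes: r and ¬r both at w1.
(One branch shown.) All branches close.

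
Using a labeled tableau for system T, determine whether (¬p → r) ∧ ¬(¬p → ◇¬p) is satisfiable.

No, unsatisfiable

1. (¬p → r) ∧ ¬(¬p → ◇¬p), w0
2. ¬p → r, w0
3. ¬(¬p → ◇¬p), w0
4. ¬p, w0
5. ¬◇¬p, w0
6. p, w0
Accessibility: w0Rw0
Branch closes: p and ¬p both at w0.
Every branch closes; the branch above is one of them.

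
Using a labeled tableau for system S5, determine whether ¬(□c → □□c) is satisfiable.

No, unsatisfiable

1. ¬(□c → □□c), w0
2. □c, w0   [¬→-rule on 1]
3. ¬□□c, w0   [¬→-rule on 1]
4. c, w0   [□-rule on 2 via w0Rw0]
5. ¬□c, w1   [¬□-rule on 3: fresh world w1, w0Rw1]
6. c, w1   [□-rule on 2 via w0Rw1]
7. ¬c, w2   [¬□-rule on 5: fresh world w2, w1Rw2]
8. c, w2   [□-rule on 2 via w0Rw2]
Accessibility: w0Rw0, w0Rw1, w0Rw2, w1Rw0, w1Rw1, w1Rw2, w2Rw0, w2Rw1, w2Rw2
Branch closes: c and ¬c both at w2.
Every branch closes; the branch above is one of them.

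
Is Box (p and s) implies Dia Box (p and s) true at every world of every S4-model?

Valid in S4

Tableau for the negation not (Box (p and s) implies Dia Box (p and s)):
1. not (Box (p and s) implies Dia Box (p and s)), 0
2. Box (p and s), 0   [neg-implies-rule on 1]
3. not Dia Box (p and s), 0   [neg-implies-rule on 1]
4. p and s, 0   [Box-rule on 2 via 0R0]
5. p, 0   [and-rule on 4]
6. s, 0   [and-rule on 4]
7. not Box (p and s), 0   [neg-Dia-rule on 3 via 0R0]
8. not (p and s), 1   [neg-Box-rule on 7: fresh world 1, 0R1]
9. p and s, 1   [Box-rule on 2 via 0R1]
10. p, 1   [and-rule on 9]
11. s, 1   [and-rule on 9]
12. not Box (p and s), 1   [neg-Dia-rule on 3 via 0R1]
13. not s, 1   [neg-and-rule on 8 (branches; this branch)]
Accessibility: 0R0, 0R1, 1R1
Branch closes: s and not s both at 1.
Every branch of the negation's tableau closes; the branch above is one of them.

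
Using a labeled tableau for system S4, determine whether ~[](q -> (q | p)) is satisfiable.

Unsatisfiable

1. ~[](q -> (q | p)), w0
2. ~(q -> (q | p)), w1
3. q, w1
4. ~(q | p), w1
5. ~q, w1
6. ~p, w1
Accessibility: w0Rw0, w0Rw1, w1Rw1
Branch closes: q and ~q both at w1.
Every branch closes; the branch above is one of them.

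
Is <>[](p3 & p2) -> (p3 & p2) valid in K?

Tableau for the negation ~(<>[](p3 & p2) -> (p3 & p2)):
1. ~(<>[](p3 & p2) -> (p3 & p2)), 0
2. <>[](p3 & p2), 0
3. ~(p3 & p2), 0
4. ~p2, 0
5. [](p3 & p2), 1
Accessibility: 0R1
The negation has an open branch (countermodel exists).

No, not valid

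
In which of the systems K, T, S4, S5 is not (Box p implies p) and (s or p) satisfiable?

T-tableau for the formula:
1. not (Box p implies p) and (s or p), u
2. not (Box p implies p), u   [and-rule on 1]
3. s or p, u   [and-rule on 1]
4. Box p, u   [neg-implies-rule on 2]
5. not p, u   [neg-implies-rule on 2]
6. p, u   [Box-rule on 4 via uRu]
Accessibility: uRu
Branch closes: p and not p both at u.
Every branch closes (one shown): unsatisfiable in T, hence also in S4, S5 (every S4/S5-frame is a T-frame).
K-tableau for the formula:
1. not (Box p implies p) and (s or p), u
2. not (Box p implies p), u   [and-rule on 1]
3. s or p, u   [and-rule on 1]
4. Box p, u   [neg-implies-rule on 2]
5. not p, u   [neg-implies-rule on 2]
6. s, u   [or-rule on 3 (branches; this branch)]
Complete open branch: satisfiable in K.

K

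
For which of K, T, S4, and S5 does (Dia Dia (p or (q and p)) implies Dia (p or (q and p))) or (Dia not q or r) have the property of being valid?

S4, S5

S4-tableau for the negation not ((Dia Dia (p or (q and p)) implies Dia (p or (q and p))) or (Dia not q or r)):
1. not ((Dia Dia (p or (q and p)) implies Dia (p or (q and p))) or (Dia not q or r)), w0
2. not (Dia Dia (p or (q and p)) implies Dia (p or (q and p))), w0   [neg-or-rule on 1]
3. not (Dia not q or r), w0   [neg-or-rule on 1]
4. Dia Dia (p or (q and p)), w0   [neg-implies-rule on 2]
5. not Dia (p or (q and p)), w0   [neg-implies-rule on 2]
6. not Dia not q, w0   [neg-or-rule on 3]
7. not r, w0   [neg-or-rule on 3]
8. not (p or (q and p)), w0   [neg-Dia-rule on 5 via w0Rw0]
9. not p, w0   [neg-or-rule on 8]
10. not (q and p), w0   [neg-or-rule on 8]
11. q, w0   [neg-Dia-rule on 6 via w0Rw0]
12. Dia (p or (q and p)), w1   [Dia-rule on 4: fresh world w1, w0Rw1]
13. not (p or (q and p)), w1   [neg-Dia-rule on 5 via w0Rw1]
14. not p, w1   [neg-or-rule on 13]
15. not (q and p), w1   [neg-or-rule on 13]
16. q, w1   [neg-Dia-rule on 6 via w0Rw1]
17. p or (q and p), w2   [Dia-rule on 12: fresh world w2, w1Rw2]
18. not (p or (q and p)), w2   [neg-Dia-rule on 5 via w0Rw2]
19. not p, w2   [neg-or-rule on 18]
20. not (q and p), w2   [neg-or-rule on 18]
21. q, w2   [neg-Dia-rule on 6 via w0Rw2]
22. q and p, w2   [or-rule on 17 (branches; this branch)]
23. p, w2   [and-rule on 22]
Accessibility: w0Rw0, w0Rw1, w0Rw2, w1Rw1, w1Rw2, w2Rw2
Branch closes: p and not p both at w2.
Every branch closes (one shown): valid in S4, hence also in S5 (every theorem of S4 is a theorem of S5).
T-tableau for the negation not ((Dia Dia (p or (q and p)) implies Dia (p or (q and p))) or (Dia not q or r)):
1. not ((Dia Dia (p or (q and p)) implies Dia (p or (q and p))) or (Dia not q or r)), w0
2. not (Dia Dia (p or (q and p)) implies Dia (p or (q and p))), w0   [neg-or-rule on 1]
3. not (Dia not q or r), w0   [neg-or-rule on 1]
4. Dia Dia (p or (q and p)), w0   [neg-implies-rule on 2]
5. not Dia (p or (q and p)), w0   [neg-implies-rule on 2]
6. not Dia not q, w0   [neg-or-rule on 3]
7. not r, w0   [neg-or-rule on 3]
8. not (p or (q and p)), w0   [neg-Dia-rule on 5 via w0Rw0]
9. not p, w0   [neg-or-rule on 8]
10. not (q and p), w0   [neg-or-rule on 8]
11. q, w0   [neg-Dia-rule on 6 via w0Rw0]
12. Dia (p or (q and p)), w1   [Dia-rule on 4: fresh world w1, w0Rw1]
13. not (p or (q and p)), w1   [neg-Dia-rule on 5 via w0Rw1]
14. not p, w1   [neg-or-rule on 13]
15. not (q and p), w1   [neg-or-rule on 13]
16. q, w1   [neg-Dia-rule on 6 via w0Rw1]
17. p or (q and p), w2   [Dia-rule on 12: fresh world w2, w1Rw2]
18. q and p, w2   [or-rule on 17 (branches; this branch)]
19. q, w2   [and-rule on 18]
20. p, w2   [and-rule on 18]
Accessibility: w0Rw0, w0Rw1, w1Rw1, w1Rw2, w2Rw2
Complete open branch: countermodel on a T-frame, so not valid in T, nor in K (the same frame is also a K-frame).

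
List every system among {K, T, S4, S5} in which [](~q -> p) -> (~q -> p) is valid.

K-tableau for the negation ~([](~q -> p) -> (~q -> p)):
1. ~([](~q -> p) -> (~q -> p)), u
2. [](~q -> p), u   [~->-rule on 1]
3. ~(~q -> p), u   [~->-rule on 1]
4. ~q, u   [~->-rule on 3]
5. ~p, u   [~->-rule on 3]
Complete open branch: countermodel on a K-frame, so not valid in K.
T-tableau for the negation ~([](~q -> p) -> (~q -> p)):
1. ~([](~q -> p) -> (~q -> p)), u
2. [](~q -> p), u   [~->-rule on 1]
3. ~(~q -> p), u   [~->-rule on 1]
4. ~q, u   [~->-rule on 3]
5. ~p, u   [~->-rule on 3]
6. ~q -> p, u   [[]-rule on 2 via uRu]
7. p, u   [->-rule on 6 (branches; this branch)]
Accessibility: uRu
Branch closes: p and ~p both at u.
Every branch closes (one shown): valid in T, hence also in S4, S5 (every theorem of T is a theorem of S4 and S5).

T, S4, S5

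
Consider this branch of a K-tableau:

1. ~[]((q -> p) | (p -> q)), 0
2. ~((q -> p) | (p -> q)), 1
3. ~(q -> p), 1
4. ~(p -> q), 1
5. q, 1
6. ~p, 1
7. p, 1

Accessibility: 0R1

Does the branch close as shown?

Both p and ~p appear at 1.

Yes, closed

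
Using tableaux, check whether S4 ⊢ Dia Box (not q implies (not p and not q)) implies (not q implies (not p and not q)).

Not valid

Tableau for the negation not (Dia Box (not q implies (not p and not q)) implies (not q implies (not p and not q))):
1. not (Dia Box (not q implies (not p and not q)) implies (not q implies (not p and not q))), u
2. Dia Box (not q implies (not p and not q)), u   [neg-implies-rule on 1]
3. not (not q implies (not p and not q)), u   [neg-implies-rule on 1]
4. not q, u   [neg-implies-rule on 3]
5. not (not p and not q), u   [neg-implies-rule on 3]
6. p, u   [neg-and-rule on 5 (branches; this branch)]
7. Box (not q implies (not p and not q)), v   [Dia-rule on 2: fresh world v, uRv]
8. not q implies (not p and not q), v   [Box-rule on 7 via vRv]
9. not p and not q, v   [implies-rule on 8 (branches; this branch)]
10. not p, v   [and-rule on 9]
11. not q, v   [and-rule on 9]
Accessibility: uRu, uRv, vRv
The negation has an open branch (countermodel exists).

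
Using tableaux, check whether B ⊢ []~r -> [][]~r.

Tableau for the negation ~([]~r -> [][]~r):
1. ~([]~r -> [][]~r), u
2. []~r, u   [~->-rule on 1]
3. ~[][]~r, u   [~->-rule on 1]
4. ~r, u   [[]-rule on 2 via uRu]
5. ~[]~r, v   [~[]-rule on 3: fresh world v, uRv]
6. ~r, v   [[]-rule on 2 via uRv]
7. r, w   [~[]-rule on 5: fresh world w, vRw]
Accessibility: uRu, uRv, vRu, vRv, vRw, wRv, wRw
The negation has an open branch (countermodel exists).

Not valid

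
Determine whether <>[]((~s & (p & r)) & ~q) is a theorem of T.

Invalid (countermodel exists)

Tableau for the negation ~<>[]((~s & (p & r)) & ~q):
1. ~<>[]((~s & (p & r)) & ~q), u
2. ~[]((~s & (p & r)) & ~q), u   [~<>-rule on 1 via uRu]
3. ~((~s & (p & r)) & ~q), v   [~[]-rule on 2: fresh world v, uRv]
4. ~[]((~s & (p & r)) & ~q), v   [~<>-rule on 1 via uRv]
5. q, v   [~&-rule on 3 (branches; this branch)]
6. ~((~s & (p & r)) & ~q), w   [~[]-rule on 4: fresh world w, vRw]
7. q, w   [~&-rule on 6 (branches; this branch)]
Accessibility: uRu, uRv, vRv, vRw, wRw
The negation has an open branch (countermodel exists).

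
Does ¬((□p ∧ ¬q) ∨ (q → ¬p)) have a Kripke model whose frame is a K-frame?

1. ¬((□p ∧ ¬q) ∨ (q → ¬p)), u
2. ¬(□p ∧ ¬q), u
3. ¬(q → ¬p), u
4. q, u
5. p, u

Satisfiable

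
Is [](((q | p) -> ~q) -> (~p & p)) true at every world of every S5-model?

Tableau for the negation ~[](((q | p) -> ~q) -> (~p & p)):
1. ~[](((q | p) -> ~q) -> (~p & p)), 0
2. ~(((q | p) -> ~q) -> (~p & p)), 1   [~[]-rule on 1: fresh world 1, 0R1]
3. (q | p) -> ~q, 1   [~->-rule on 2]
4. ~(~p & p), 1   [~->-rule on 2]
5. ~q, 1   [->-rule on 3 (branches; this branch)]
6. ~p, 1   [~&-rule on 4 (branches; this branch)]
Accessibility: 0R0, 0R1, 1R0, 1R1
The negation has an open branch (countermodel exists).

Not valid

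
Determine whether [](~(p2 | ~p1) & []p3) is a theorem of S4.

Tableau for the negation ~[](~(p2 | ~p1) & []p3):
1. ~[](~(p2 | ~p1) & []p3), u
2. ~(~(p2 | ~p1) & []p3), v
3. ~[]p3, v
4. ~p3, w
Accessibility: uRu, uRv, uRw, vRv, vRw, wRw
The negation has an open branch (countermodel exists).

Not valid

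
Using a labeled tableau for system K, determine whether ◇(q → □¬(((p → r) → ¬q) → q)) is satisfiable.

1. ◇(q → □¬(((p → r) → ¬q) → q)), w0
2. q → □¬(((p → r) → ¬q) → q), w1
3. □¬(((p → r) → ¬q) → q), w1
Accessibility: w0Rw1

Satisfiable (open branch found)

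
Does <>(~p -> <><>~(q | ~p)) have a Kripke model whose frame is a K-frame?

1. <>(~p -> <><>~(q | ~p)), w0
2. ~p -> <><>~(q | ~p), w1
3. <><>~(q | ~p), w1
4. <>~(q | ~p), w2
5. ~(q | ~p), w3
6. ~q, w3
7. p, w3
Accessibility: w0Rw1, w1Rw2, w2Rw3

Satisfiable (open branch found)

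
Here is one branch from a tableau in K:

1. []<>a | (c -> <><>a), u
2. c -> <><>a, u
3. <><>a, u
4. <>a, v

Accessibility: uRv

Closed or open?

There is no literal clash: for every atom and world, at most one sign appears.

Not closed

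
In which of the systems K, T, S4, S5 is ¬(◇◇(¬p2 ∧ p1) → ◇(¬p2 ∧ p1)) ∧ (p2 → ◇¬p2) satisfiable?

K, T

T-tableau for the formula:
1. ¬(◇◇(¬p2 ∧ p1) → ◇(¬p2 ∧ p1)) ∧ (p2 → ◇¬p2), 0
2. ¬(◇◇(¬p2 ∧ p1) → ◇(¬p2 ∧ p1)), 0
3. p2 → ◇¬p2, 0
4. ◇◇(¬p2 ∧ p1), 0
5. ¬◇(¬p2 ∧ p1), 0
6. ¬(¬p2 ∧ p1), 0
7. ◇¬p2, 0
8. ¬p1, 0
9. ◇(¬p2 ∧ p1), 1
10. ¬(¬p2 ∧ p1), 1
11. ¬p1, 1
12. ¬p2, 2
13. ¬(¬p2 ∧ p1), 2
14. ¬p1, 2
15. ¬p2 ∧ p1, 3
16. ¬p2, 3
17. p1, 3
Accessibility: 0R0, 0R1, 0R2, 1R1, 1R3, 2R2, 3R3
Complete open branch: satisfiable in T, hence also in K (this T-model is also a K-model).
S4-tableau for the formula:
1. ¬(◇◇(¬p2 ∧ p1) → ◇(¬p2 ∧ p1)) ∧ (p2 → ◇¬p2), 0
2. ¬(◇◇(¬p2 ∧ p1) → ◇(¬p2 ∧ p1)), 0
3. p2 → ◇¬p2, 0
4. ◇◇(¬p2 ∧ p1), 0
5. ¬◇(¬p2 ∧ p1), 0
6. ¬(¬p2 ∧ p1), 0
7. ◇¬p2, 0
8. ¬p1, 0
9. ◇(¬p2 ∧ p1), 1
10. ¬(¬p2 ∧ p1), 1
11. ¬p1, 1
12. ¬p2, 2
13. ¬(¬p2 ∧ p1), 2
14. ¬p1, 2
15. ¬p2 ∧ p1, 3
16. ¬p2, 3
17. p1, 3
18. ¬(¬p2 ∧ p1), 3
19. ¬p1, 3
Accessibility: 0R0, 0R1, 0R2, 0R3, 1R1, 1R3, 2R2, 3R3
Branch closes: p1 and ¬p1 both at 3.
Every branch closes (one shown): unsatisfiable in S4, hence also in S5 (every S5-frame is an S4-frame).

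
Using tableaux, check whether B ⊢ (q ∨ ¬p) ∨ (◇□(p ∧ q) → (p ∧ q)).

Valid

Tableau for the negation ¬((q ∨ ¬p) ∨ (◇□(p ∧ q) → (p ∧ q))):
1. ¬((q ∨ ¬p) ∨ (◇□(p ∧ q) → (p ∧ q))), 0
2. ¬(q ∨ ¬p), 0   [¬∨-rule on 1]
3. ¬(◇□(p ∧ q) → (p ∧ q)), 0   [¬∨-rule on 1]
4. ¬q, 0   [¬∨-rule on 2]
5. p, 0   [¬∨-rule on 2]
6. ◇□(p ∧ q), 0   [¬→-rule on 3]
7. ¬(p ∧ q), 0   [¬→-rule on 3]
8. □(p ∧ q), 1   [◇-rule on 6: fresh world 1, 0R1]
9. p ∧ q, 0   [□-rule on 8 via 1R0]
10. q, 0   [∧-rule on 9]
Accessibility: 0R0, 0R1, 1R0, 1R1
Branch closes: q and ¬q both at 0.
All branches of the negation close; one closing branch shown above.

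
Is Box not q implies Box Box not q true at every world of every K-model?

Not valid

Tableau for the negation not (Box not q implies Box Box not q):
1. not (Box not q implies Box Box not q), u
2. Box not q, u
3. not Box Box not q, u
4. not Box not q, v
5. not q, v
6. q, w
Accessibility: uRv, vRw
The negation has an open branch (countermodel exists).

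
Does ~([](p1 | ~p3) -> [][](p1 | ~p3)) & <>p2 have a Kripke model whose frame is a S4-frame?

No, unsatisfiable

1. ~([](p1 | ~p3) -> [][](p1 | ~p3)) & <>p2, w0
2. ~([](p1 | ~p3) -> [][](p1 | ~p3)), w0   [&-rule on 1]
3. <>p2, w0   [&-rule on 1]
4. [](p1 | ~p3), w0   [~->-rule on 2]
5. ~[][](p1 | ~p3), w0   [~->-rule on 2]
6. p1 | ~p3, w0   [[]-rule on 4 via w0Rw0]
7. ~p3, w0   [|-rule on 6 (branches; this branch)]
8. p2, w1   [<>-rule on 3: fresh world w1, w0Rw1]
9. p1 | ~p3, w1   [[]-rule on 4 via w0Rw1]
10. ~p3, w1   [|-rule on 9 (branches; this branch)]
11. ~[](p1 | ~p3), w2   [~[]-rule on 5: fresh world w2, w0Rw2]
12. p1 | ~p3, w2   [[]-rule on 4 via w0Rw2]
13. ~p3, w2   [|-rule on 12 (branches; this branch)]
14. ~(p1 | ~p3), w3   [~[]-rule on 11: fresh world w3, w2Rw3]
15. ~p1, w3   [~|-rule on 14]
16. p3, w3   [~|-rule on 14]
17. p1 | ~p3, w3   [[]-rule on 4 via w0Rw3]
18. ~p3, w3   [|-rule on 17 (branches; this branch)]
Accessibility: w0Rw0, w0Rw1, w0Rw2, w0Rw3, w1Rw1, w2Rw2, w2Rw3, w3Rw3
Branch closes: p3 and ~p3 both at w3.
(One branch shown.) All branches close.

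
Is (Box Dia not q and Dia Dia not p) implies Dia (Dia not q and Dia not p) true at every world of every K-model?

Yes, valid

Tableau for the negation not ((Box Dia not q and Dia Dia not p) implies Dia (Dia not q and Dia not p)):
1. not ((Box Dia not q and Dia Dia not p) implies Dia (Dia not q and Dia not p)), 0
2. Box Dia not q and Dia Dia not p, 0
3. not Dia (Dia not q and Dia not p), 0
4. Box Dia not q, 0
5. Dia Dia not p, 0
6. Dia not p, 1
7. not (Dia not q and Dia not p), 1
8. Dia not q, 1
9. not Dia not q, 1
10. not p, 2
11. q, 2
12. not q, 3
13. q, 3
Accessibility: 0R1, 1R2, 1R3
Branch closes: q and not q both at 3.
All branches of the negation close; one closing branch shown above.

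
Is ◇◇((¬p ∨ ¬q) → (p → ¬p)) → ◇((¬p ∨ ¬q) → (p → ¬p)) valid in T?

No, not valid

Tableau for the negation ¬(◇◇((¬p ∨ ¬q) → (p → ¬p)) → ◇((¬p ∨ ¬q) → (p → ¬p))):
1. ¬(◇◇((¬p ∨ ¬q) → (p → ¬p)) → ◇((¬p ∨ ¬q) → (p → ¬p))), u
2. ◇◇((¬p ∨ ¬q) → (p → ¬p)), u
3. ¬◇((¬p ∨ ¬q) → (p → ¬p)), u
4. ¬((¬p ∨ ¬q) → (p → ¬p)), u
5. ¬p ∨ ¬q, u
6. ¬(p → ¬p), u
7. p, u
8. ¬q, u
9. ◇((¬p ∨ ¬q) → (p → ¬p)), v
10. ¬((¬p ∨ ¬q) → (p → ¬p)), v
11. ¬p ∨ ¬q, v
12. ¬(p → ¬p), v
13. p, v
14. ¬q, v
15. (¬p ∨ ¬q) → (p → ¬p), w
16. p → ¬p, w
17. ¬p, w
Accessibility: uRu, uRv, vRv, vRw, wRw
The negation has an open branch (countermodel exists).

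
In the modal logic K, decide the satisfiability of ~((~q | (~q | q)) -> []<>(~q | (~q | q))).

Satisfiable

1. ~((~q | (~q | q)) -> []<>(~q | (~q | q))), 0
2. ~q | (~q | q), 0   [~->-rule on 1]
3. ~[]<>(~q | (~q | q)), 0   [~->-rule on 1]
4. ~q | q, 0   [|-rule on 2 (branches; this branch)]
5. q, 0   [|-rule on 4 (branches; this branch)]
6. ~<>(~q | (~q | q)), 1   [~[]-rule on 3: fresh world 1, 0R1]
Accessibility: 0R1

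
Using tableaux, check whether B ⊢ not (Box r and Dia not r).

Valid

Tableau for the negation Box r and Dia not r:
1. Box r and Dia not r, 0
2. Box r, 0
3. Dia not r, 0
4. r, 0
5. not r, 1
6. r, 1
Accessibility: 0R0, 0R1, 1R0, 1R1
Branch closes: r and not r both at 1.
All branches of the negation close; one closing branch shown above.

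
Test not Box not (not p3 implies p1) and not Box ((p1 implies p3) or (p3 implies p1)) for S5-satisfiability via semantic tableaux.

Unsatisfiable

1. not Box not (not p3 implies p1) and not Box ((p1 implies p3) or (p3 implies p1)), w0
2. not Box not (not p3 implies p1), w0
3. not Box ((p1 implies p3) or (p3 implies p1)), w0
4. not p3 implies p1, w1
5. p1, w1
6. not ((p1 implies p3) or (p3 implies p1)), w2
7. not (p1 implies p3), w2
8. not (p3 implies p1), w2
9. p1, w2
10. not p3, w2
11. p3, w2
12. not p1, w2
Accessibility: w0Rw0, w0Rw1, w0Rw2, w1Rw0, w1Rw1, w1Rw2, w2Rw0, w2Rw1, w2Rw2
Branch closes: p3 and not p3 both at w2.
Every branch closes; the branch above is one of them.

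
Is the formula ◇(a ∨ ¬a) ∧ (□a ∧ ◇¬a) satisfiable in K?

No, unsatisfiable

1. ◇(a ∨ ¬a) ∧ (□a ∧ ◇¬a), 0
2. ◇(a ∨ ¬a), 0
3. □a ∧ ◇¬a, 0
4. □a, 0
5. ◇¬a, 0
6. a ∨ ¬a, 1
7. a, 1
8. ¬a, 2
9. a, 2
Accessibility: 0R1, 0R2
Branch closes: a and ¬a both at 2.
Every branch closes; the branch above is one of them.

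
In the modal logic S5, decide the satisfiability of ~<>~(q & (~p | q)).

Satisfiable

1. ~<>~(q & (~p | q)), 0
2. q & (~p | q), 0   [~<>-rule on 1 via 0R0]
3. q, 0   [&-rule on 2]
4. ~p | q, 0   [&-rule on 2]
Accessibility: 0R0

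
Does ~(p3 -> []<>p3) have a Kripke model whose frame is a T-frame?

Satisfiable

1. ~(p3 -> []<>p3), u
2. p3, u   [~->-rule on 1]
3. ~[]<>p3, u   [~->-rule on 1]
4. ~<>p3, v   [~[]-rule on 3: fresh world v, uRv]
5. ~p3, v   [~<>-rule on 4 via vRv]
Accessibility: uRu, uRv, vRv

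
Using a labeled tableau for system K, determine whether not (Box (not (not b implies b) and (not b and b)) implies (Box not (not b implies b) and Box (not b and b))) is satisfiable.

No, unsatisfiable

1. not (Box (not (not b implies b) and (not b and b)) implies (Box not (not b implies b) and Box (not b and b))), u
2. Box (not (not b implies b) and (not b and b)), u
3. not (Box not (not b implies b) and Box (not b and b)), u
4. not Box (not b and b), u
5. not (not b and b), v
6. not (not b implies b) and (not b and b), v
7. not (not b implies b), v
8. not b and b, v
9. not b, v
10. b, v
Accessibility: uRv
Branch closes: b and not b both at v.
All branches of the tableau close; one closing branch shown above.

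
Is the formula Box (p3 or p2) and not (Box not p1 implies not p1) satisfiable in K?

1. Box (p3 or p2) and not (Box not p1 implies not p1), 0
2. Box (p3 or p2), 0
3. not (Box not p1 implies not p1), 0
4. Box not p1, 0
5. p1, 0

Satisfiable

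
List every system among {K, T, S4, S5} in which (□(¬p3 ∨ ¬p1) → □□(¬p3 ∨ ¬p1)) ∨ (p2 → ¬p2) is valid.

S4, S5

S4-tableau for the negation ¬((□(¬p3 ∨ ¬p1) → □□(¬p3 ∨ ¬p1)) ∨ (p2 → ¬p2)):
1. ¬((□(¬p3 ∨ ¬p1) → □□(¬p3 ∨ ¬p1)) ∨ (p2 → ¬p2)), 0
2. ¬(□(¬p3 ∨ ¬p1) → □□(¬p3 ∨ ¬p1)), 0
3. ¬(p2 → ¬p2), 0
4. □(¬p3 ∨ ¬p1), 0
5. ¬□□(¬p3 ∨ ¬p1), 0
6. p2, 0
7. ¬p3 ∨ ¬p1, 0
8. ¬p1, 0
9. ¬□(¬p3 ∨ ¬p1), 1
10. ¬p3 ∨ ¬p1, 1
11. ¬p1, 1
12. ¬(¬p3 ∨ ¬p1), 2
13. p3, 2
14. p1, 2
15. ¬p3 ∨ ¬p1, 2
16. ¬p1, 2
Accessibility: 0R0, 0R1, 0R2, 1R1, 1R2, 2R2
Branch closes: p1 and ¬p1 both at 2.
Every branch closes (one shown): valid in S4, hence also in S5 (every theorem of S4 is a theorem of S5).
T-tableau for the negation ¬((□(¬p3 ∨ ¬p1) → □□(¬p3 ∨ ¬p1)) ∨ (p2 → ¬p2)):
1. ¬((□(¬p3 ∨ ¬p1) → □□(¬p3 ∨ ¬p1)) ∨ (p2 → ¬p2)), 0
2. ¬(□(¬p3 ∨ ¬p1) → □□(¬p3 ∨ ¬p1)), 0
3. ¬(p2 → ¬p2), 0
4. □(¬p3 ∨ ¬p1), 0
5. ¬□□(¬p3 ∨ ¬p1), 0
6. p2, 0
7. ¬p3 ∨ ¬p1, 0
8. ¬p1, 0
9. ¬□(¬p3 ∨ ¬p1), 1
10. ¬p3 ∨ ¬p1, 1
11. ¬p1, 1
12. ¬(¬p3 ∨ ¬p1), 2
13. p3, 2
14. p1, 2
Accessibility: 0R0, 0R1, 1R1, 1R2, 2R2
Complete open branch: countermodel on a T-frame, so not valid in T, nor in K (the same frame is also a K-frame).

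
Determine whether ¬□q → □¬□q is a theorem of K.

Tableau for the negation ¬(¬□q → □¬□q):
1. ¬(¬□q → □¬□q), 0
2. ¬□q, 0
3. ¬□¬□q, 0
4. ¬q, 1
5. □q, 2
Accessibility: 0R1, 0R2
The negation has an open branch (countermodel exists).

Invalid (countermodel exists)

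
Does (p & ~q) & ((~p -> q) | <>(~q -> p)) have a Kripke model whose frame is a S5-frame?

1. (p & ~q) & ((~p -> q) | <>(~q -> p)), w0
2. p & ~q, w0
3. (~p -> q) | <>(~q -> p), w0
4. p, w0
5. ~q, w0
6. <>(~q -> p), w0
7. ~q -> p, w1
8. p, w1
Accessibility: w0Rw0, w0Rw1, w1Rw0, w1Rw1

Satisfiable (open branch found)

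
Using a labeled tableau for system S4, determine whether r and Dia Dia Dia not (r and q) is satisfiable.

Yes, satisfiable

1. r and Dia Dia Dia not (r and q), w0
2. r, w0
3. Dia Dia Dia not (r and q), w0
4. Dia Dia not (r and q), w1
5. Dia not (r and q), w2
6. not (r and q), w3
7. not q, w3
Accessibility: w0Rw0, w0Rw1, w0Rw2, w0Rw3, w1Rw1, w1Rw2, w1Rw3, w2Rw2, w2Rw3, w3Rw3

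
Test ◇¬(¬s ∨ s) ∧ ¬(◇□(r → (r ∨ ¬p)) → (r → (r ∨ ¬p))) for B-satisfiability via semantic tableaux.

Unsatisfiable (every branch closes)

1. ◇¬(¬s ∨ s) ∧ ¬(◇□(r → (r ∨ ¬p)) → (r → (r ∨ ¬p))), u
2. ◇¬(¬s ∨ s), u
3. ¬(◇□(r → (r ∨ ¬p)) → (r → (r ∨ ¬p))), u
4. ◇□(r → (r ∨ ¬p)), u
5. ¬(r → (r ∨ ¬p)), u
6. r, u
7. ¬(r ∨ ¬p), u
8. ¬r, u
9. p, u
Accessibility: uRu
Branch closes: r and ¬r both at u.
Every branch closes; the branch above is one of them.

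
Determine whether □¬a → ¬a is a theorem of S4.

Tableau for the negation ¬(□¬a → ¬a):
1. ¬(□¬a → ¬a), 0
2. □¬a, 0   [¬→-rule on 1]
3. a, 0   [¬→-rule on 1]
4. ¬a, 0   [□-rule on 2 via 0R0]
Accessibility: 0R0
Branch closes: a and ¬a both at 0.
Every branch of the negation's tableau closes; the branch above is one of them.

Valid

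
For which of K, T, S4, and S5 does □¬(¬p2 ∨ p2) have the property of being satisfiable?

K

K-tableau for the formula:
1. □¬(¬p2 ∨ p2), u
Complete open branch: satisfiable in K.
T-tableau for the formula:
1. □¬(¬p2 ∨ p2), u
2. ¬(¬p2 ∨ p2), u
3. p2, u
4. ¬p2, u
Accessibility: uRu
Branch closes: p2 and ¬p2 both at u.
Every branch closes (one shown): unsatisfiable in T, hence also in S4, S5 (every S4/S5-frame is a T-frame).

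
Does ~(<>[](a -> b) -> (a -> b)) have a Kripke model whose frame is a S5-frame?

No, unsatisfiable

1. ~(<>[](a -> b) -> (a -> b)), u
2. <>[](a -> b), u   [~->-rule on 1]
3. ~(a -> b), u   [~->-rule on 1]
4. a, u   [~->-rule on 3]
5. ~b, u   [~->-rule on 3]
6. [](a -> b), v   [<>-rule on 2: fresh world v, uRv]
7. a -> b, u   [[]-rule on 6 via vRu]
8. a -> b, v   [[]-rule on 6 via vRv]
9. b, u   [->-rule on 7 (branches; this branch)]
Accessibility: uRu, uRv, vRu, vRv
Branch closes: b and ~b both at u.
Every branch closes; the branch above is one of them.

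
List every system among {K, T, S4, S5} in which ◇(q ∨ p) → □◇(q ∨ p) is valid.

S5

S5-tableau for the negation ¬(◇(q ∨ p) → □◇(q ∨ p)):
1. ¬(◇(q ∨ p) → □◇(q ∨ p)), 0
2. ◇(q ∨ p), 0
3. ¬□◇(q ∨ p), 0
4. q ∨ p, 1
5. p, 1
6. ¬◇(q ∨ p), 2
7. ¬(q ∨ p), 0
8. ¬q, 0
9. ¬p, 0
10. ¬(q ∨ p), 1
11. ¬q, 1
12. ¬p, 1
Accessibility: 0R0, 0R1, 0R2, 1R0, 1R1, 1R2, 2R0, 2R1, 2R2
Branch closes: p and ¬p both at 1.
Every branch closes (one shown): valid in S5.
S4-tableau for the negation ¬(◇(q ∨ p) → □◇(q ∨ p)):
1. ¬(◇(q ∨ p) → □◇(q ∨ p)), 0
2. ◇(q ∨ p), 0
3. ¬□◇(q ∨ p), 0
4. q ∨ p, 1
5. p, 1
6. ¬◇(q ∨ p), 2
7. ¬(q ∨ p), 2
8. ¬q, 2
9. ¬p, 2
Accessibility: 0R0, 0R1, 0R2, 1R1, 2R2
Complete open branch: countermodel on an S4-frame, so not valid in S4, nor in K, T (the same frame is also a K-frame and a T-frame).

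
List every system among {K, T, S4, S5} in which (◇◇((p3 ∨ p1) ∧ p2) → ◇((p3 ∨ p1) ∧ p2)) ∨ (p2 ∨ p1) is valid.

T-tableau for the negation ¬((◇◇((p3 ∨ p1) ∧ p2) → ◇((p3 ∨ p1) ∧ p2)) ∨ (p2 ∨ p1)):
1. ¬((◇◇((p3 ∨ p1) ∧ p2) → ◇((p3 ∨ p1) ∧ p2)) ∨ (p2 ∨ p1)), u
2. ¬(◇◇((p3 ∨ p1) ∧ p2) → ◇((p3 ∨ p1) ∧ p2)), u
3. ¬(p2 ∨ p1), u
4. ◇◇((p3 ∨ p1) ∧ p2), u
5. ¬◇((p3 ∨ p1) ∧ p2), u
6. ¬p2, u
7. ¬p1, u
8. ¬((p3 ∨ p1) ∧ p2), u
9. ◇((p3 ∨ p1) ∧ p2), v
10. ¬((p3 ∨ p1) ∧ p2), v
11. ¬p2, v
12. (p3 ∨ p1) ∧ p2, w
13. p3 ∨ p1, w
14. p2, w
15. p1, w
Accessibility: uRu, uRv, vRv, vRw, wRw
Complete open branch: countermodel on a T-frame, so not valid in T, nor in K (the same frame is also a K-frame).
S4-tableau for the negation ¬((◇◇((p3 ∨ p1) ∧ p2) → ◇((p3 ∨ p1) ∧ p2)) ∨ (p2 ∨ p1)):
1. ¬((◇◇((p3 ∨ p1) ∧ p2) → ◇((p3 ∨ p1) ∧ p2)) ∨ (p2 ∨ p1)), u
2. ¬(◇◇((p3 ∨ p1) ∧ p2) → ◇((p3 ∨ p1) ∧ p2)), u
3. ¬(p2 ∨ p1), u
4. ◇◇((p3 ∨ p1) ∧ p2), u
5. ¬◇((p3 ∨ p1) ∧ p2), u
6. ¬p2, u
7. ¬p1, u
8. ¬((p3 ∨ p1) ∧ p2), u
9. ¬(p3 ∨ p1), u
10. ¬p3, u
11. ◇((p3 ∨ p1) ∧ p2), v
12. ¬((p3 ∨ p1) ∧ p2), v
13. ¬(p3 ∨ p1), v
14. ¬p3, v
15. ¬p1, v
16. (p3 ∨ p1) ∧ p2, w
17. p3 ∨ p1, w
18. p2, w
19. ¬((p3 ∨ p1) ∧ p2), w
20. p1, w
21. ¬(p3 ∨ p1), w
22. ¬p3, w
23. ¬p1, w
Accessibility: uRu, uRv, uRw, vRv, vRw, wRw
Branch closes: p1 and ¬p1 both at w.
Every branch closes (one shown): valid in S4, hence also in S5 (every theorem of S4 is a theorem of S5).

S4, S5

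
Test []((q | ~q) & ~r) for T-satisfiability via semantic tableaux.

1. []((q | ~q) & ~r), w0
2. (q | ~q) & ~r, w0
3. q | ~q, w0
4. ~r, w0
5. ~q, w0
Accessibility: w0Rw0

Satisfiable (open branch found)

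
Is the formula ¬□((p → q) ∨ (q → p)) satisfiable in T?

Unsatisfiable (every branch closes)

1. ¬□((p → q) ∨ (q → p)), 0
2. ¬((p → q) ∨ (q → p)), 1
3. ¬(p → q), 1
4. ¬(q → p), 1
5. p, 1
6. ¬q, 1
7. q, 1
8. ¬p, 1
Accessibility: 0R0, 0R1, 1R1
Branch closes: q and ¬q both at 1.
(One branch shown.) All branches close.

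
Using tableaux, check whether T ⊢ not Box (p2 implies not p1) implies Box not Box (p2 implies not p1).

No, not valid

Tableau for the negation not (not Box (p2 implies not p1) implies Box not Box (p2 implies not p1)):
1. not (not Box (p2 implies not p1) implies Box not Box (p2 implies not p1)), u
2. not Box (p2 implies not p1), u
3. not Box not Box (p2 implies not p1), u
4. not (p2 implies not p1), v
5. p2, v
6. p1, v
7. Box (p2 implies not p1), w
8. p2 implies not p1, w
9. not p1, w
Accessibility: uRu, uRv, uRw, vRv, wRw
The negation has an open branch (countermodel exists).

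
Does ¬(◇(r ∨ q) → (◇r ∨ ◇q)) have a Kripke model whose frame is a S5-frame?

1. ¬(◇(r ∨ q) → (◇r ∨ ◇q)), 0
2. ◇(r ∨ q), 0
3. ¬(◇r ∨ ◇q), 0
4. ¬◇r, 0
5. ¬◇q, 0
6. ¬r, 0
7. ¬q, 0
8. r ∨ q, 1
9. ¬r, 1
10. ¬q, 1
11. q, 1
Accessibility: 0R0, 0R1, 1R0, 1R1
Branch closes: q and ¬q both at 1.
Every branch closes; the branch above is one of them.

Unsatisfiable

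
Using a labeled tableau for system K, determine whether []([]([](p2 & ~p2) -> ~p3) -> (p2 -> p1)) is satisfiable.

1. []([]([](p2 & ~p2) -> ~p3) -> (p2 -> p1)), 0

Yes, satisfiable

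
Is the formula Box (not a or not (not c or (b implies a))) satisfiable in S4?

Yes, satisfiable

1. Box (not a or not (not c or (b implies a))), 0
2. not a or not (not c or (b implies a)), 0
3. not (not c or (b implies a)), 0
4. c, 0
5. not (b implies a), 0
6. b, 0
7. not a, 0
Accessibility: 0R0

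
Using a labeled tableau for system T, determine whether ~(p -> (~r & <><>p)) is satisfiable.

1. ~(p -> (~r & <><>p)), 0
2. p, 0
3. ~(~r & <><>p), 0
4. r, 0
Accessibility: 0R0

Satisfiable (open branch found)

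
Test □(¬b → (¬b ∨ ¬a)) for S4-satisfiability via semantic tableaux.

Yes, satisfiable

1. □(¬b → (¬b ∨ ¬a)), u
2. ¬b → (¬b ∨ ¬a), u
3. ¬b ∨ ¬a, u
4. ¬a, u
Accessibility: uRu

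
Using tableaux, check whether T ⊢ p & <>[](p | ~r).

Invalid (countermodel exists)

Tableau for the negation ~(p & <>[](p | ~r)):
1. ~(p & <>[](p | ~r)), 0
2. ~<>[](p | ~r), 0   [~&-rule on 1 (branches; this branch)]
3. ~[](p | ~r), 0   [~<>-rule on 2 via 0R0]
4. ~(p | ~r), 1   [~[]-rule on 3: fresh world 1, 0R1]
5. ~p, 1   [~|-rule on 4]
6. r, 1   [~|-rule on 4]
7. ~[](p | ~r), 1   [~<>-rule on 2 via 0R1]
8. ~(p | ~r), 2   [~[]-rule on 7: fresh world 2, 1R2]
9. ~p, 2   [~|-rule on 8]
10. r, 2   [~|-rule on 8]
Accessibility: 0R0, 0R1, 1R1, 1R2, 2R2
The negation has an open branch (countermodel exists).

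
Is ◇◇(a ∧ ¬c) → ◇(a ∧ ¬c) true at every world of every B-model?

Not valid

Tableau for the negation ¬(◇◇(a ∧ ¬c) → ◇(a ∧ ¬c)):
1. ¬(◇◇(a ∧ ¬c) → ◇(a ∧ ¬c)), 0
2. ◇◇(a ∧ ¬c), 0   [¬→-rule on 1]
3. ¬◇(a ∧ ¬c), 0   [¬→-rule on 1]
4. ¬(a ∧ ¬c), 0   [¬◇-rule on 3 via 0R0]
5. c, 0   [¬∧-rule on 4 (branches; this branch)]
6. ◇(a ∧ ¬c), 1   [◇-rule on 2: fresh world 1, 0R1]
7. ¬(a ∧ ¬c), 1   [¬◇-rule on 3 via 0R1]
8. c, 1   [¬∧-rule on 7 (branches; this branch)]
9. a ∧ ¬c, 2   [◇-rule on 6: fresh world 2, 1R2]
10. a, 2   [∧-rule on 9]
11. ¬c, 2   [∧-rule on 9]
Accessibility: 0R0, 0R1, 1R0, 1R1, 1R2, 2R1, 2R2
The negation has an open branch (countermodel exists).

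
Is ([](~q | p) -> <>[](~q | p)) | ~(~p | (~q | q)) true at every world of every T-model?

Yes, valid

Tableau for the negation ~(([](~q | p) -> <>[](~q | p)) | ~(~p | (~q | q))):
1. ~(([](~q | p) -> <>[](~q | p)) | ~(~p | (~q | q))), w0
2. ~([](~q | p) -> <>[](~q | p)), w0
3. ~p | (~q | q), w0
4. [](~q | p), w0
5. ~<>[](~q | p), w0
6. ~q | p, w0
7. ~[](~q | p), w0
8. ~q | q, w0
9. p, w0
10. q, w0
11. ~(~q | p), w1
12. q, w1
13. ~p, w1
14. ~q | p, w1
15. ~[](~q | p), w1
16. p, w1
Accessibility: w0Rw0, w0Rw1, w1Rw1
Branch closes: p and ~p both at w1.
All branches of the negation close; one closing branch shown above.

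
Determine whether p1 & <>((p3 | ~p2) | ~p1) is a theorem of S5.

Tableau for the negation ~(p1 & <>((p3 | ~p2) | ~p1)):
1. ~(p1 & <>((p3 | ~p2) | ~p1)), w0
2. ~<>((p3 | ~p2) | ~p1), w0
3. ~((p3 | ~p2) | ~p1), w0
4. ~(p3 | ~p2), w0
5. p1, w0
6. ~p3, w0
7. p2, w0
Accessibility: w0Rw0
The negation has an open branch (countermodel exists).

No, not valid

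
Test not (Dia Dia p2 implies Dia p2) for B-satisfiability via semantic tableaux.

1. not (Dia Dia p2 implies Dia p2), 0
2. Dia Dia p2, 0
3. not Dia p2, 0
4. not p2, 0
5. Dia p2, 1
6. not p2, 1
7. p2, 2
Accessibility: 0R0, 0R1, 1R0, 1R1, 1R2, 2R1, 2R2

Yes, satisfiable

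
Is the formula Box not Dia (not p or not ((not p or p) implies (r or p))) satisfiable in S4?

1. Box not Dia (not p or not ((not p or p) implies (r or p))), 0
2. not Dia (not p or not ((not p or p) implies (r or p))), 0
3. not (not p or not ((not p or p) implies (r or p))), 0
4. p, 0
5. (not p or p) implies (r or p), 0
6. r or p, 0
Accessibility: 0R0

Satisfiable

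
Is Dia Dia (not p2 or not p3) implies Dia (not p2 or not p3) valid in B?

Invalid (countermodel exists)

Tableau for the negation not (Dia Dia (not p2 or not p3) implies Dia (not p2 or not p3)):
1. not (Dia Dia (not p2 or not p3) implies Dia (not p2 or not p3)), u
2. Dia Dia (not p2 or not p3), u
3. not Dia (not p2 or not p3), u
4. not (not p2 or not p3), u
5. p2, u
6. p3, u
7. Dia (not p2 or not p3), v
8. not (not p2 or not p3), v
9. p2, v
10. p3, v
11. not p2 or not p3, w
12. not p3, w
Accessibility: uRu, uRv, vRu, vRv, vRw, wRv, wRw
The negation has an open branch (countermodel exists).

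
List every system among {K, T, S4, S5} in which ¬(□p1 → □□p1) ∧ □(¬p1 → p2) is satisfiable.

S4-tableau for the formula:
1. ¬(□p1 → □□p1) ∧ □(¬p1 → p2), w0
2. ¬(□p1 → □□p1), w0
3. □(¬p1 → p2), w0
4. □p1, w0
5. ¬□□p1, w0
6. ¬p1 → p2, w0
7. p1, w0
8. p2, w0
9. ¬□p1, w1
10. ¬p1 → p2, w1
11. p1, w1
12. p2, w1
13. ¬p1, w2
14. ¬p1 → p2, w2
15. p1, w2
Accessibility: w0Rw0, w0Rw1, w0Rw2, w1Rw1, w1Rw2, w2Rw2
Branch closes: p1 and ¬p1 both at w2.
Every branch closes (one shown): unsatisfiable in S4, hence also in S5 (every S5-frame is an S4-frame).
T-tableau for the formula:
1. ¬(□p1 → □□p1) ∧ □(¬p1 → p2), w0
2. ¬(□p1 → □□p1), w0
3. □(¬p1 → p2), w0
4. □p1, w0
5. ¬□□p1, w0
6. ¬p1 → p2, w0
7. p1, w0
8. p2, w0
9. ¬□p1, w1
10. ¬p1 → p2, w1
11. p1, w1
12. p2, w1
13. ¬p1, w2
Accessibility: w0Rw0, w0Rw1, w1Rw1, w1Rw2, w2Rw2
Complete open branch: satisfiable in T, hence also in K (this T-model is also a K-model).

K, T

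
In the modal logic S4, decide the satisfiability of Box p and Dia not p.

1. Box p and Dia not p, u
2. Box p, u
3. Dia not p, u
4. p, u
5. not p, v
6. p, v
Accessibility: uRu, uRv, vRv
Branch closes: p and not p both at v.
(One branch shown.) All branches close.

Unsatisfiable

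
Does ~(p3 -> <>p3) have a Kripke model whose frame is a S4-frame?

No, unsatisfiable

1. ~(p3 -> <>p3), w0
2. p3, w0
3. ~<>p3, w0
4. ~p3, w0
Accessibility: w0Rw0
Branch closes: p3 and ~p3 both at w0.
(One branch shown.) All branches close.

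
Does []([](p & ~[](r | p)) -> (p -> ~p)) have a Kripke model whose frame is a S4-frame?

Satisfiable (open branch found)

1. []([](p & ~[](r | p)) -> (p -> ~p)), 0
2. [](p & ~[](r | p)) -> (p -> ~p), 0
3. p -> ~p, 0
4. ~p, 0
Accessibility: 0R0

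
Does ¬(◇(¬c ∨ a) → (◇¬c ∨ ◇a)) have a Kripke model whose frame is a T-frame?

No, unsatisfiable

1. ¬(◇(¬c ∨ a) → (◇¬c ∨ ◇a)), u
2. ◇(¬c ∨ a), u   [¬→-rule on 1]
3. ¬(◇¬c ∨ ◇a), u   [¬→-rule on 1]
4. ¬◇¬c, u   [¬∨-rule on 3]
5. ¬◇a, u   [¬∨-rule on 3]
6. c, u   [¬◇-rule on 4 via uRu]
7. ¬a, u   [¬◇-rule on 5 via uRu]
8. ¬c ∨ a, v   [◇-rule on 2: fresh world v, uRv]
9. c, v   [¬◇-rule on 4 via uRv]
10. ¬a, v   [¬◇-rule on 5 via uRv]
11. a, v   [∨-rule on 8 (branches; this branch)]
Accessibility: uRu, uRv, vRv
Branch closes: a and ¬a both at v.
Every branch closes; the branch above is one of them.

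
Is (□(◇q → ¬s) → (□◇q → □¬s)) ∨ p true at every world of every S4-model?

Yes, valid

Tableau for the negation ¬((□(◇q → ¬s) → (□◇q → □¬s)) ∨ p):
1. ¬((□(◇q → ¬s) → (□◇q → □¬s)) ∨ p), w0
2. ¬(□(◇q → ¬s) → (□◇q → □¬s)), w0
3. ¬p, w0
4. □(◇q → ¬s), w0
5. ¬(□◇q → □¬s), w0
6. □◇q, w0
7. ¬□¬s, w0
8. ◇q → ¬s, w0
9. ◇q, w0
10. ¬s, w0
11. s, w1
12. ◇q → ¬s, w1
13. ◇q, w1
14. ¬◇q, w1
15. ¬q, w1
16. q, w2
17. ◇q → ¬s, w2
18. ◇q, w2
19. ¬s, w2
20. q, w3
21. ◇q → ¬s, w3
22. ◇q, w3
23. ¬q, w3
Accessibility: w0Rw0, w0Rw1, w0Rw2, w0Rw3, w1Rw1, w1Rw3, w2Rw2, w3Rw3
Branch closes: q and ¬q both at w3.
Every branch of the negation's tableau closes; the branch above is one of them.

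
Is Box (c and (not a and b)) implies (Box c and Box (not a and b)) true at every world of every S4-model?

Tableau for the negation not (Box (c and (not a and b)) implies (Box c and Box (not a and b))):
1. not (Box (c and (not a and b)) implies (Box c and Box (not a and b))), w0
2. Box (c and (not a and b)), w0
3. not (Box c and Box (not a and b)), w0
4. c and (not a and b), w0
5. c, w0
6. not a and b, w0
7. not a, w0
8. b, w0
9. not Box (not a and b), w0
10. not (not a and b), w1
11. c and (not a and b), w1
12. c, w1
13. not a and b, w1
14. not a, w1
15. b, w1
16. not b, w1
Accessibility: w0Rw0, w0Rw1, w1Rw1
Branch closes: b and not b both at w1.
All branches of the negation close; one closing branch shown above.

Yes, valid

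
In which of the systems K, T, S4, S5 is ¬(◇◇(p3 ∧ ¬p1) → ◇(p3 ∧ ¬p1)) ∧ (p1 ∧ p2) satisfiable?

T-tableau for the formula:
1. ¬(◇◇(p3 ∧ ¬p1) → ◇(p3 ∧ ¬p1)) ∧ (p1 ∧ p2), 0
2. ¬(◇◇(p3 ∧ ¬p1) → ◇(p3 ∧ ¬p1)), 0   [∧-rule on 1]
3. p1 ∧ p2, 0   [∧-rule on 1]
4. ◇◇(p3 ∧ ¬p1), 0   [¬→-rule on 2]
5. ¬◇(p3 ∧ ¬p1), 0   [¬→-rule on 2]
6. p1, 0   [∧-rule on 3]
7. p2, 0   [∧-rule on 3]
8. ¬(p3 ∧ ¬p1), 0   [¬◇-rule on 5 via 0R0]
9. ◇(p3 ∧ ¬p1), 1   [◇-rule on 4: fresh world 1, 0R1]
10. ¬(p3 ∧ ¬p1), 1   [¬◇-rule on 5 via 0R1]
11. p1, 1   [¬∧-rule on 10 (branches; this branch)]
12. p3 ∧ ¬p1, 2   [◇-rule on 9: fresh world 2, 1R2]
13. p3, 2   [∧-rule on 12]
14. ¬p1, 2   [∧-rule on 12]
Accessibility: 0R0, 0R1, 1R1, 1R2, 2R2
Complete open branch: satisfiable in T, hence also in K (this T-model is also a K-model).
S4-tableau for the formula:
1. ¬(◇◇(p3 ∧ ¬p1) → ◇(p3 ∧ ¬p1)) ∧ (p1 ∧ p2), 0
2. ¬(◇◇(p3 ∧ ¬p1) → ◇(p3 ∧ ¬p1)), 0   [∧-rule on 1]
3. p1 ∧ p2, 0   [∧-rule on 1]
4. ◇◇(p3 ∧ ¬p1), 0   [¬→-rule on 2]
5. ¬◇(p3 ∧ ¬p1), 0   [¬→-rule on 2]
6. p1, 0   [∧-rule on 3]
7. p2, 0   [∧-rule on 3]
8. ¬(p3 ∧ ¬p1), 0   [¬◇-rule on 5 via 0R0]
9. ◇(p3 ∧ ¬p1), 1   [◇-rule on 4: fresh world 1, 0R1]
10. ¬(p3 ∧ ¬p1), 1   [¬◇-rule on 5 via 0R1]
11. p1, 1   [¬∧-rule on 10 (branches; this branch)]
12. p3 ∧ ¬p1, 2   [◇-rule on 9: fresh world 2, 1R2]
13. p3, 2   [∧-rule on 12]
14. ¬p1, 2   [∧-rule on 12]
15. ¬(p3 ∧ ¬p1), 2   [¬◇-rule on 5 via 0R2]
16. p1, 2   [¬∧-rule on 15 (branches; this branch)]
Accessibility: 0R0, 0R1, 0R2, 1R1, 1R2, 2R2
Branch closes: p1 and ¬p1 both at 2.
Every branch closes (one shown): unsatisfiable in S4, hence also in S5 (every S5-frame is an S4-frame).

K, T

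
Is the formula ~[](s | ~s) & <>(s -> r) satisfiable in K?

Unsatisfiable

1. ~[](s | ~s) & <>(s -> r), w0
2. ~[](s | ~s), w0
3. <>(s -> r), w0
4. ~(s | ~s), w1
5. ~s, w1
6. s, w1
Accessibility: w0Rw1
Branch closes: s and ~s both at w1.
Every branch closes; the branch above is one of them.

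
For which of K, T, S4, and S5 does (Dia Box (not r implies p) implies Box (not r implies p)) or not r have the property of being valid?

S4-tableau for the negation not ((Dia Box (not r implies p) implies Box (not r implies p)) or not r):
1. not ((Dia Box (not r implies p) implies Box (not r implies p)) or not r), 0
2. not (Dia Box (not r implies p) implies Box (not r implies p)), 0
3. r, 0
4. Dia Box (not r implies p), 0
5. not Box (not r implies p), 0
6. Box (not r implies p), 1
7. not r implies p, 1
8. p, 1
9. not (not r implies p), 2
10. not r, 2
11. not p, 2
Accessibility: 0R0, 0R1, 0R2, 1R1, 2R2
Complete open branch: countermodel on an S4-frame, so not valid in S4, nor in K, T (the same frame is also a K-frame and a T-frame).
S5-tableau for the negation not ((Dia Box (not r implies p) implies Box (not r implies p)) or not r):
1. not ((Dia Box (not r implies p) implies Box (not r implies p)) or not r), 0
2. not (Dia Box (not r implies p) implies Box (not r implies p)), 0
3. r, 0
4. Dia Box (not r implies p), 0
5. not Box (not r implies p), 0
6. Box (not r implies p), 1
7. not r implies p, 0
8. not r implies p, 1
9. p, 0
10. p, 1
11. not (not r implies p), 2
12. not r, 2
13. not p, 2
14. not r implies p, 2
15. p, 2
Accessibility: 0R0, 0R1, 0R2, 1R0, 1R1, 1R2, 2R0, 2R1, 2R2
Branch closes: p and not p both at 2.
Every branch closes (one shown): valid in S5.

S5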